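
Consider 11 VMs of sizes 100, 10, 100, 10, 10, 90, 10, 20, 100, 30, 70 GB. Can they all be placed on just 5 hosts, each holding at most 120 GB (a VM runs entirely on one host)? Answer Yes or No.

A valid assignment using 5 hosts:
  host 1: 100 + 20 = 120
  host 2: 100 + 10 + 10 = 120
  host 3: 100 + 10 + 10 = 120
  host 4: 90 + 30 = 120
  host 5: 70 = 70
Every load is within 120 GB, so 5 hosts suffice.

Yes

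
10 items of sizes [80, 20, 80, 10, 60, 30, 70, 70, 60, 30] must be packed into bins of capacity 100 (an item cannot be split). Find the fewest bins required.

6

Total = 80 + 80 + 70 + 70 + 60 + 60 + 30 + 30 + 20 + 10 = 510.
Lower bound: ⌈510/100⌉ = 6 bins.
A packing using 6 bins:
  bin 1: 80 + 20 = 100
  bin 2: 80 + 10 = 90
  bin 3: 70 + 30 = 100
  bin 4: 70 + 30 = 100
  bin 5: 60 = 60
  bin 6: 60 = 60
This matches the lower bound, so 6 is optimal.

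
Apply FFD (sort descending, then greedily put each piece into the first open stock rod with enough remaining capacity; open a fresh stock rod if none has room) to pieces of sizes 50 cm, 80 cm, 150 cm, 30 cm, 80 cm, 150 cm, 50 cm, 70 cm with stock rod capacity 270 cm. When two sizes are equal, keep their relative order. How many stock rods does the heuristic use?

3

Sorted descending: 150, 150, 80, 80, 70, 50, 50, 30.
  150 → stock rod 1 (new)  [load 150/270]
  150 → stock rod 2 (new)  [load 150/270]
  80 → stock rod 1  [load 230/270]
  80 → stock rod 2  [load 230/270]
  70 → stock rod 3 (new)  [load 70/270]
  50 → stock rod 3  [load 120/270]
  50 → stock rod 3  [load 170/270]
  30 → stock rod 1  [load 260/270]
3 stock rods opened.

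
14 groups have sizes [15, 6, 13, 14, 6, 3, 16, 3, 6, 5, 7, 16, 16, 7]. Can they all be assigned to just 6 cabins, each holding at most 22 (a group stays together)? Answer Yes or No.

No

Total = 133; ⌈133/22⌉ = 7.
At least 7 cabins are required, but only 6 are allowed.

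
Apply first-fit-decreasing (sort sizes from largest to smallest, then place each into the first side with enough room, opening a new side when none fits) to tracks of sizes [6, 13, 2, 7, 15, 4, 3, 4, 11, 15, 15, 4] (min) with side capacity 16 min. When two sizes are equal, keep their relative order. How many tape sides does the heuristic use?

Sorted descending: 15, 15, 15, 13, 11, 7, 6, 4, 4, 4, 3, 2.
  15 → side 1 (new)  [load 15/16]
  15 → side 2 (new)  [load 15/16]
  15 → side 3 (new)  [load 15/16]
  13 → side 4 (new)  [load 13/16]
  11 → side 5 (new)  [load 11/16]
  7 → side 6 (new)  [load 7/16]
  6 → side 6  [load 13/16]
  4 → side 5  [load 15/16]
  4 → side 7 (new)  [load 4/16]
  4 → side 7  [load 8/16]
  3 → side 4  [load 16/16]
  2 → side 6  [load 15/16]
7 tape sides opened.

7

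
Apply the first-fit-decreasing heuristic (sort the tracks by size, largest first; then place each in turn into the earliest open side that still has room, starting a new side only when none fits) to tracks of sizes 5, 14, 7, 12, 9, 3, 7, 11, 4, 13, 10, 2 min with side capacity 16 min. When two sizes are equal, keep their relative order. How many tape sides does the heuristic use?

Sorted descending: 14, 13, 12, 11, 10, 9, 7, 7, 5, 4, 3, 2.
  14 → side 1 (new)  [load 14/16]
  13 → side 2 (new)  [load 13/16]
  12 → side 3 (new)  [load 12/16]
  11 → side 4 (new)  [load 11/16]
  10 → side 5 (new)  [load 10/16]
  9 → side 6 (new)  [load 9/16]
  7 → side 6  [load 16/16]
  7 → side 7 (new)  [load 7/16]
  5 → side 4  [load 16/16]
  4 → side 3  [load 16/16]
  3 → side 2  [load 16/16]
  2 → side 1  [load 16/16]
7 tape sides opened.

7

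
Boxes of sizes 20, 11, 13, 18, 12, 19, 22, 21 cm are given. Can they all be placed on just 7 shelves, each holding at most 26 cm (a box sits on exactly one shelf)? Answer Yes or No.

A valid assignment using 7 shelves:
  shelf 1: 22 = 22
  shelf 2: 21 = 21
  shelf 3: 20 = 20
  shelf 4: 19 = 19
  shelf 5: 18 = 18
  shelf 6: 13 + 12 = 25
  shelf 7: 11 = 11
Every load is within 26 cm, so 7 shelves suffice.

Yes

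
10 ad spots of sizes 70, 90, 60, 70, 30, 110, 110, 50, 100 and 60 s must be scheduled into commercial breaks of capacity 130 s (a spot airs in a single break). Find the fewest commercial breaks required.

7

Total = 110 + 110 + 100 + 90 + 70 + 70 + 60 + 60 + 50 + 30 = 750 s.
Lower bound: ⌈750/130⌉ = 6 commercial breaks.
A packing using 7 commercial breaks:
  break 1: 110 = 110
  break 2: 110 = 110
  break 3: 100 + 30 = 130
  break 4: 90 = 90
  break 5: 70 + 60 = 130
  break 6: 70 + 60 = 130
  break 7: 50 = 50
No arrangement into 6 commercial breaks stays within capacity, so 7 is optimal.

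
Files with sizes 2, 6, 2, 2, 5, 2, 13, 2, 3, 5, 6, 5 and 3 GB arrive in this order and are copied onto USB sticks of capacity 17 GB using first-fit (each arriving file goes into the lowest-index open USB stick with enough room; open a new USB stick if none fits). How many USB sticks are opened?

  2 → USB stick 1 (new)  [load 2/17]
  6 → USB stick 1  [load 8/17]
  2 → USB stick 1  [load 10/17]
  2 → USB stick 1  [load 12/17]
  5 → USB stick 1  [load 17/17]
  2 → USB stick 2 (new)  [load 2/17]
  13 → USB stick 2  [load 15/17]
  2 → USB stick 2  [load 17/17]
  3 → USB stick 3 (new)  [load 3/17]
  5 → USB stick 3  [load 8/17]
  6 → USB stick 3  [load 14/17]
  5 → USB stick 4 (new)  [load 5/17]
  3 → USB stick 3  [load 17/17]
4 USB sticks opened.

4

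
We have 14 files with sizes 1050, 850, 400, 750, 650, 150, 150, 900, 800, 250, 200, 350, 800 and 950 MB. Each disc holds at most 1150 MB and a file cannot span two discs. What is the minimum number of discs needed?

8

Total = 1050 + 950 + 900 + 850 + 800 + 800 + 750 + 650 + 400 + 350 + 250 + 200 + 150 + 150 = 8250 MB.
Lower bound: ⌈8250/1150⌉ = 8 discs.
A packing using 8 discs:
  disc 1: 1050 = 1050
  disc 2: 950 + 200 = 1150
  disc 3: 900 + 250 = 1150
  disc 4: 850 + 150 + 150 = 1150
  disc 5: 800 + 350 = 1150
  disc 6: 800 = 800
  disc 7: 750 + 400 = 1150
  disc 8: 650 = 650
This matches the lower bound, so 8 is optimal.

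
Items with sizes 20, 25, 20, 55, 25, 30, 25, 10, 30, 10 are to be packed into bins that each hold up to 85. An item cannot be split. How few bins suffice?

Total = 55 + 30 + 30 + 25 + 25 + 25 + 20 + 20 + 10 + 10 = 250.
Lower bound: ⌈250/85⌉ = 3 bins.
A packing using 3 bins:
  bin 1: 55 + 30 = 85
  bin 2: 30 + 25 + 25 = 80
  bin 3: 25 + 20 + 20 + 10 + 10 = 85
This matches the lower bound, so 3 is optimal.

3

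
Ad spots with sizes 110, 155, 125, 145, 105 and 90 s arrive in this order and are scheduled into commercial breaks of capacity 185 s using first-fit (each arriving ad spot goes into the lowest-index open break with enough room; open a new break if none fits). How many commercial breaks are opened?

6

  110 → break 1 (new)  [load 110/185]
  155 → break 2 (new)  [load 155/185]
  125 → break 3 (new)  [load 125/185]
  145 → break 4 (new)  [load 145/185]
  105 → break 5 (new)  [load 105/185]
  90 → break 6 (new)  [load 90/185]
6 commercial breaks opened.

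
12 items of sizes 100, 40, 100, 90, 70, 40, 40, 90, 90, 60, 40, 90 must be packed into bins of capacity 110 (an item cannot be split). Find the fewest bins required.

Total = 100 + 100 + 90 + 90 + 90 + 90 + 70 + 60 + 40 + 40 + 40 + 40 = 850.
Lower bound: ⌈850/110⌉ = 8 bins.
A packing using 9 bins:
  bin 1: 100 = 100
  bin 2: 100 = 100
  bin 3: 90 = 90
  bin 4: 90 = 90
  bin 5: 90 = 90
  bin 6: 90 = 90
  bin 7: 70 + 40 = 110
  bin 8: 60 + 40 = 100
  bin 9: 40 + 40 = 80
No arrangement into 8 bins stays within capacity, so 9 is optimal.

9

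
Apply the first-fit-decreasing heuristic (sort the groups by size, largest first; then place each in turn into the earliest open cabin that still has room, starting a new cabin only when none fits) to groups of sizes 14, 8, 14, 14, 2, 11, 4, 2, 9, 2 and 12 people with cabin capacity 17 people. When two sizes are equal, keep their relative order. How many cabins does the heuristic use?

6

Sorted descending: 14, 14, 14, 12, 11, 9, 8, 4, 2, 2, 2.
  14 → cabin 1 (new)  [load 14/17]
  14 → cabin 2 (new)  [load 14/17]
  14 → cabin 3 (new)  [load 14/17]
  12 → cabin 4 (new)  [load 12/17]
  11 → cabin 5 (new)  [load 11/17]
  9 → cabin 6 (new)  [load 9/17]
  8 → cabin 6  [load 17/17]
  4 → cabin 4  [load 16/17]
  2 → cabin 1  [load 16/17]
  2 → cabin 2  [load 16/17]
  2 → cabin 3  [load 16/17]
6 cabins opened.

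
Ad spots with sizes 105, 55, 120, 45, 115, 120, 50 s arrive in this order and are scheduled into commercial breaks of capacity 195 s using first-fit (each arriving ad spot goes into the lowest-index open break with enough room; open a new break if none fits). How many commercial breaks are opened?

4

  105 → break 1 (new)  [load 105/195]
  55 → break 1  [load 160/195]
  120 → break 2 (new)  [load 120/195]
  45 → break 2  [load 165/195]
  115 → break 3 (new)  [load 115/195]
  120 → break 4 (new)  [load 120/195]
  50 → break 3  [load 165/195]
4 commercial breaks opened.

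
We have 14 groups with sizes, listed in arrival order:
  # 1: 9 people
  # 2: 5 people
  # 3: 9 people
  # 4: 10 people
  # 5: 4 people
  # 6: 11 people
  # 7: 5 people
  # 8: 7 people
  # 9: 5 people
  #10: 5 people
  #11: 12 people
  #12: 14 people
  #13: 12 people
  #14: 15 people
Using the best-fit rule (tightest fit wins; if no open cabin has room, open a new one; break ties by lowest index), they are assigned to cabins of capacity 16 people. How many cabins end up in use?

  9 → cabin 1 (new)  [load 9/16]
  5 → cabin 1  [load 14/16]
  9 → cabin 2 (new)  [load 9/16]
  10 → cabin 3 (new)  [load 10/16]
  4 → cabin 3  [load 14/16]
  11 → cabin 4 (new)  [load 11/16]
  5 → cabin 4  [load 16/16]
  7 → cabin 2  [load 16/16]
  5 → cabin 5 (new)  [load 5/16]
  5 → cabin 5  [load 10/16]
  12 → cabin 6 (new)  [load 12/16]
  14 → cabin 7 (new)  [load 14/16]
  12 → cabin 8 (new)  [load 12/16]
  15 → cabin 9 (new)  [load 15/16]
9 cabins opened.

9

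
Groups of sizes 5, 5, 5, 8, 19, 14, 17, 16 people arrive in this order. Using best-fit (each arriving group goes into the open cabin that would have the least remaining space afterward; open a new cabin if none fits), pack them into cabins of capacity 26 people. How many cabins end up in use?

5

  5 → cabin 1 (new)  [load 5/26]
  5 → cabin 1  [load 10/26]
  5 → cabin 1  [load 15/26]
  8 → cabin 1  [load 23/26]
  19 → cabin 2 (new)  [load 19/26]
  14 → cabin 3 (new)  [load 14/26]
  17 → cabin 4 (new)  [load 17/26]
  16 → cabin 5 (new)  [load 16/26]
5 cabins opened.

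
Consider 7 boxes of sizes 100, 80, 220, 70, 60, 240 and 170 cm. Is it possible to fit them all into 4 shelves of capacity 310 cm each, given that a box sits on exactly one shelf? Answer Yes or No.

A valid assignment using 4 shelves:
  shelf 1: 240 + 70 = 310
  shelf 2: 220 + 80 = 300
  shelf 3: 170 + 100 = 270
  shelf 4: 60 = 60
Every load is within 310 cm, so 4 shelves suffice.

Yes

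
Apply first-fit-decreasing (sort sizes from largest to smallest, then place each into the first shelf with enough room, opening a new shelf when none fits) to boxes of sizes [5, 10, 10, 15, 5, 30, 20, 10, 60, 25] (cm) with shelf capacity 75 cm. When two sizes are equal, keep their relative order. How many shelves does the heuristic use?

3

Sorted descending: 60, 30, 25, 20, 15, 10, 10, 10, 5, 5.
  60 → shelf 1 (new)  [load 60/75]
  30 → shelf 2 (new)  [load 30/75]
  25 → shelf 2  [load 55/75]
  20 → shelf 2  [load 75/75]
  15 → shelf 1  [load 75/75]
  10 → shelf 3 (new)  [load 10/75]
  10 → shelf 3  [load 20/75]
  10 → shelf 3  [load 30/75]
  5 → shelf 3  [load 35/75]
  5 → shelf 3  [load 40/75]
3 shelves opened.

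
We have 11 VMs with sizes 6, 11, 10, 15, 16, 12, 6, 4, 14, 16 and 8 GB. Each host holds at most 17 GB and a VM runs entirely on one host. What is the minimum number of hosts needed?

Total = 16 + 16 + 15 + 14 + 12 + 11 + 10 + 8 + 6 + 6 + 4 = 118 GB.
Lower bound: ⌈118/17⌉ = 7 hosts.
A packing using 8 hosts:
  host 1: 16 = 16
  host 2: 16 = 16
  host 3: 15 = 15
  host 4: 14 = 14
  host 5: 12 + 4 = 16
  host 6: 11 + 6 = 17
  host 7: 10 + 6 = 16
  host 8: 8 = 8
No arrangement into 7 hosts stays within capacity, so 8 is optimal.

8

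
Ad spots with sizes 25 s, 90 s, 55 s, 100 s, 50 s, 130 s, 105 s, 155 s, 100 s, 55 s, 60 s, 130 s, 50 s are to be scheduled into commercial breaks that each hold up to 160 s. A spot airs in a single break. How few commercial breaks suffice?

Total = 155 + 130 + 130 + 105 + 100 + 100 + 90 + 60 + 55 + 55 + 50 + 50 + 25 = 1105 s.
Lower bound: ⌈1105/160⌉ = 7 commercial breaks.
A packing using 8 commercial breaks:
  break 1: 155 = 155
  break 2: 130 + 25 = 155
  break 3: 130 = 130
  break 4: 105 + 55 = 160
  break 5: 100 + 60 = 160
  break 6: 100 + 55 = 155
  break 7: 90 + 50 = 140
  break 8: 50 = 50
No arrangement into 7 commercial breaks stays within capacity, so 8 is optimal.

8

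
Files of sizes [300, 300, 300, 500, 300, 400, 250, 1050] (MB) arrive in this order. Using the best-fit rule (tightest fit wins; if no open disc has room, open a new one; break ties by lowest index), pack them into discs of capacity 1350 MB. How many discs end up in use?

3

  300 → disc 1 (new)  [load 300/1350]
  300 → disc 1  [load 600/1350]
  300 → disc 1  [load 900/1350]
  500 → disc 2 (new)  [load 500/1350]
  300 → disc 1  [load 1200/1350]
  400 → disc 2  [load 900/1350]
  250 → disc 2  [load 1150/1350]
  1050 → disc 3 (new)  [load 1050/1350]
3 discs opened.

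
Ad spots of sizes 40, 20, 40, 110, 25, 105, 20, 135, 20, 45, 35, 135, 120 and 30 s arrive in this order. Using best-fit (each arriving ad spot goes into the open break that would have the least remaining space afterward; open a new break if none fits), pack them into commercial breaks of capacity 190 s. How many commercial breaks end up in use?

6

  40 → break 1 (new)  [load 40/190]
  20 → break 1  [load 60/190]
  40 → break 1  [load 100/190]
  110 → break 2 (new)  [load 110/190]
  25 → break 2  [load 135/190]
  105 → break 3 (new)  [load 105/190]
  20 → break 2  [load 155/190]
  135 → break 4 (new)  [load 135/190]
  20 → break 2  [load 175/190]
  45 → break 4  [load 180/190]
  35 → break 3  [load 140/190]
  135 → break 5 (new)  [load 135/190]
  120 → break 6 (new)  [load 120/190]
  30 → break 3  [load 170/190]
6 commercial breaks opened.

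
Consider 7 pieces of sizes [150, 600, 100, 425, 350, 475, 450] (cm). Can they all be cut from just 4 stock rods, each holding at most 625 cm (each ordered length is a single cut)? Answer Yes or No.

Total = 2550 cm; ⌈2550/625⌉ = 5.
At least 5 stock rods are required, but only 4 are allowed.

No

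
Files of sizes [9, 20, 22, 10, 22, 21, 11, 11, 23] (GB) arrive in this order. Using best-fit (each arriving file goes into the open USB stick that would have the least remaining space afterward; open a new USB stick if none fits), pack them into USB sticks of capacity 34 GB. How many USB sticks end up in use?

  9 → USB stick 1 (new)  [load 9/34]
  20 → USB stick 1  [load 29/34]
  22 → USB stick 2 (new)  [load 22/34]
  10 → USB stick 2  [load 32/34]
  22 → USB stick 3 (new)  [load 22/34]
  21 → USB stick 4 (new)  [load 21/34]
  11 → USB stick 3  [load 33/34]
  11 → USB stick 4  [load 32/34]
  23 → USB stick 5 (new)  [load 23/34]
5 USB sticks opened.

5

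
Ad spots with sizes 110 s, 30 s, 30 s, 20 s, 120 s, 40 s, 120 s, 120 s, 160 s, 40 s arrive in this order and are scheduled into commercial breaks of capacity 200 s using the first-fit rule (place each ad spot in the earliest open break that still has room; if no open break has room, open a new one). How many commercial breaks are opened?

  110 → break 1 (new)  [load 110/200]
  30 → break 1  [load 140/200]
  30 → break 1  [load 170/200]
  20 → break 1  [load 190/200]
  120 → break 2 (new)  [load 120/200]
  40 → break 2  [load 160/200]
  120 → break 3 (new)  [load 120/200]
  120 → break 4 (new)  [load 120/200]
  160 → break 5 (new)  [load 160/200]
  40 → break 2  [load 200/200]
5 commercial breaks opened.

5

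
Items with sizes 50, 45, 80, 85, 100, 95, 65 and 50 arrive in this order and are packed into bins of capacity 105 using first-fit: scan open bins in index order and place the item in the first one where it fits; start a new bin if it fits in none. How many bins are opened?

  50 → bin 1 (new)  [load 50/105]
  45 → bin 1  [load 95/105]
  80 → bin 2 (new)  [load 80/105]
  85 → bin 3 (new)  [load 85/105]
  100 → bin 4 (new)  [load 100/105]
  95 → bin 5 (new)  [load 95/105]
  65 → bin 6 (new)  [load 65/105]
  50 → bin 7 (new)  [load 50/105]
7 bins opened.

7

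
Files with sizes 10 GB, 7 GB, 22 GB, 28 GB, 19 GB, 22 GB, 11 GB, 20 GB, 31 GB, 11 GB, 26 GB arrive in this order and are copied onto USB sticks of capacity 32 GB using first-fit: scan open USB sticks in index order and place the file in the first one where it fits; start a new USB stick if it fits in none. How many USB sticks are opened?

  10 → USB stick 1 (new)  [load 10/32]
  7 → USB stick 1  [load 17/32]
  22 → USB stick 2 (new)  [load 22/32]
  28 → USB stick 3 (new)  [load 28/32]
  19 → USB stick 4 (new)  [load 19/32]
  22 → USB stick 5 (new)  [load 22/32]
  11 → USB stick 1  [load 28/32]
  20 → USB stick 6 (new)  [load 20/32]
  31 → USB stick 7 (new)  [load 31/32]
  11 → USB stick 4  [load 30/32]
  26 → USB stick 8 (new)  [load 26/32]
8 USB sticks opened.

8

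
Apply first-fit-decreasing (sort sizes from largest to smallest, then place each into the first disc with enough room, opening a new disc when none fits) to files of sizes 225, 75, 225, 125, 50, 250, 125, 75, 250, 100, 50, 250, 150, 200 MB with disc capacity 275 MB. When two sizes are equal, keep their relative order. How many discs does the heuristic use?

Sorted descending: 250, 250, 250, 225, 225, 200, 150, 125, 125, 100, 75, 75, 50, 50.
  250 → disc 1 (new)  [load 250/275]
  250 → disc 2 (new)  [load 250/275]
  250 → disc 3 (new)  [load 250/275]
  225 → disc 4 (new)  [load 225/275]
  225 → disc 5 (new)  [load 225/275]
  200 → disc 6 (new)  [load 200/275]
  150 → disc 7 (new)  [load 150/275]
  125 → disc 7  [load 275/275]
  125 → disc 8 (new)  [load 125/275]
  100 → disc 8  [load 225/275]
  75 → disc 6  [load 275/275]
  75 → disc 9 (new)  [load 75/275]
  50 → disc 4  [load 275/275]
  50 → disc 5  [load 275/275]
9 discs opened.

9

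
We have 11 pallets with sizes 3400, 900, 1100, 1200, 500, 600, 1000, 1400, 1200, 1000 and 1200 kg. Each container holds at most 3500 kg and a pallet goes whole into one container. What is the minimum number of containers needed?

4

Total = 3400 + 1400 + 1200 + 1200 + 1200 + 1100 + 1000 + 1000 + 900 + 600 + 500 = 13500 kg.
Lower bound: ⌈13500/3500⌉ = 4 containers.
A packing using 4 containers:
  container 1: 3400 = 3400
  container 2: 1400 + 1200 + 900 = 3500
  container 3: 1200 + 1200 + 1100 = 3500
  container 4: 1000 + 1000 + 600 + 500 = 3100
This matches the lower bound, so 4 is optimal.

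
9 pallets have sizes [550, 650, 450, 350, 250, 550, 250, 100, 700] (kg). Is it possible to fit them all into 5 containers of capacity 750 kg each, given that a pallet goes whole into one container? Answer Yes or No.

No

Total = 3850 kg; ⌈3850/750⌉ = 6.
At least 6 containers are required, but only 5 are allowed.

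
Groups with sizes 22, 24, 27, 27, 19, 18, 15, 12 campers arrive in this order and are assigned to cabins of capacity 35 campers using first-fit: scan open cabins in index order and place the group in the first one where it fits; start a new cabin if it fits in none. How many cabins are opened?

  22 → cabin 1 (new)  [load 22/35]
  24 → cabin 2 (new)  [load 24/35]
  27 → cabin 3 (new)  [load 27/35]
  27 → cabin 4 (new)  [load 27/35]
  19 → cabin 5 (new)  [load 19/35]
  18 → cabin 6 (new)  [load 18/35]
  15 → cabin 5  [load 34/35]
  12 → cabin 1  [load 34/35]
6 cabins opened.

6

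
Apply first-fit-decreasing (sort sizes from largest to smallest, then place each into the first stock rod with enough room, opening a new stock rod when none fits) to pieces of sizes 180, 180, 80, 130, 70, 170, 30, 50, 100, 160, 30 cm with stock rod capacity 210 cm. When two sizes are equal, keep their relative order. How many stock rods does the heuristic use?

Sorted descending: 180, 180, 170, 160, 130, 100, 80, 70, 50, 30, 30.
  180 → stock rod 1 (new)  [load 180/210]
  180 → stock rod 2 (new)  [load 180/210]
  170 → stock rod 3 (new)  [load 170/210]
  160 → stock rod 4 (new)  [load 160/210]
  130 → stock rod 5 (new)  [load 130/210]
  100 → stock rod 6 (new)  [load 100/210]
  80 → stock rod 5  [load 210/210]
  70 → stock rod 6  [load 170/210]
  50 → stock rod 4  [load 210/210]
  30 → stock rod 1  [load 210/210]
  30 → stock rod 2  [load 210/210]
6 stock rods opened.

6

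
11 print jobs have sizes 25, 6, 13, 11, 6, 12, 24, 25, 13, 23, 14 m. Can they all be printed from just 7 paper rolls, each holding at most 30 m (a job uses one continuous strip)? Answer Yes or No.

A valid assignment using 7 paper rolls:
  roll 1: 25 = 25
  roll 2: 25 = 25
  roll 3: 24 + 6 = 30
  roll 4: 23 + 6 = 29
  roll 5: 14 + 13 = 27
  roll 6: 13 + 12 = 25
  roll 7: 11 = 11
Every load is within 30 m, so 7 paper rolls suffice.

Yes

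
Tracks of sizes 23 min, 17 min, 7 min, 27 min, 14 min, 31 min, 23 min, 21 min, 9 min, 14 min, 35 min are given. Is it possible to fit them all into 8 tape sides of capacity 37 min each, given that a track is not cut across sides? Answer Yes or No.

A valid assignment using 7 tape sides:
  side 1: 35 = 35
  side 2: 31 = 31
  side 3: 27 + 9 = 36
  side 4: 23 + 14 = 37
  side 5: 23 + 14 = 37
  side 6: 21 + 7 = 28
  side 7: 17 = 17
That uses only 7 ≤ 8, so 8 tape sides are enough.

Yes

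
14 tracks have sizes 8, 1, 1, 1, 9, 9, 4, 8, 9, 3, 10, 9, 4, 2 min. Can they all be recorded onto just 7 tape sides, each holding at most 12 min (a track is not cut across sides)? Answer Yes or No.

A valid assignment using 7 tape sides:
  side 1: 10 + 2 = 12
  side 2: 9 + 3 = 12
  side 3: 9 + 1 + 1 + 1 = 12
  side 4: 9 = 9
  side 5: 9 = 9
  side 6: 8 + 4 = 12
  side 7: 8 + 4 = 12
Every load is within 12 min, so 7 tape sides suffice.

Yes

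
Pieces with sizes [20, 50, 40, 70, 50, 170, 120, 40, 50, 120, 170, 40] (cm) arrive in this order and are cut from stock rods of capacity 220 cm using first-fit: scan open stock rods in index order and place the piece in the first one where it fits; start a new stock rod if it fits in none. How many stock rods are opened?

5

  20 → stock rod 1 (new)  [load 20/220]
  50 → stock rod 1  [load 70/220]
  40 → stock rod 1  [load 110/220]
  70 → stock rod 1  [load 180/220]
  50 → stock rod 2 (new)  [load 50/220]
  170 → stock rod 2  [load 220/220]
  120 → stock rod 3 (new)  [load 120/220]
  40 → stock rod 1  [load 220/220]
  50 → stock rod 3  [load 170/220]
  120 → stock rod 4 (new)  [load 120/220]
  170 → stock rod 5 (new)  [load 170/220]
  40 → stock rod 3  [load 210/220]
5 stock rods opened.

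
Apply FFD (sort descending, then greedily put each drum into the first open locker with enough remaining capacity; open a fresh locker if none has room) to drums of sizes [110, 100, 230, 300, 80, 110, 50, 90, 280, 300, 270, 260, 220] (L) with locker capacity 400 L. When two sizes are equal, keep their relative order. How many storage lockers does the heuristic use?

Sorted descending: 300, 300, 280, 270, 260, 230, 220, 110, 110, 100, 90, 80, 50.
  300 → locker 1 (new)  [load 300/400]
  300 → locker 2 (new)  [load 300/400]
  280 → locker 3 (new)  [load 280/400]
  270 → locker 4 (new)  [load 270/400]
  260 → locker 5 (new)  [load 260/400]
  230 → locker 6 (new)  [load 230/400]
  220 → locker 7 (new)  [load 220/400]
  110 → locker 3  [load 390/400]
  110 → locker 4  [load 380/400]
  100 → locker 1  [load 400/400]
  90 → locker 2  [load 390/400]
  80 → locker 5  [load 340/400]
  50 → locker 5  [load 390/400]
7 storage lockers opened.

7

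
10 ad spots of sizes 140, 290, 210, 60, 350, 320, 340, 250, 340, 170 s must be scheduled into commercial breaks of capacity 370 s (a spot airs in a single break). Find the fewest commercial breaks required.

8

Total = 350 + 340 + 340 + 320 + 290 + 250 + 210 + 170 + 140 + 60 = 2470 s.
Lower bound: ⌈2470/370⌉ = 7 commercial breaks.
A packing using 8 commercial breaks:
  break 1: 350 = 350
  break 2: 340 = 340
  break 3: 340 = 340
  break 4: 320 = 320
  break 5: 290 + 60 = 350
  break 6: 250 = 250
  break 7: 210 + 140 = 350
  break 8: 170 = 170
No arrangement into 7 commercial breaks stays within capacity, so 8 is optimal.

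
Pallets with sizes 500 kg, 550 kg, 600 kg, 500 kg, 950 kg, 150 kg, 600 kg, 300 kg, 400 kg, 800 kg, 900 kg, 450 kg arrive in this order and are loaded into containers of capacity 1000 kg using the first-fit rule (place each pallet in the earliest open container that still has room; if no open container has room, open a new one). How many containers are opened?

8

  500 → container 1 (new)  [load 500/1000]
  550 → container 2 (new)  [load 550/1000]
  600 → container 3 (new)  [load 600/1000]
  500 → container 1  [load 1000/1000]
  950 → container 4 (new)  [load 950/1000]
  150 → container 2  [load 700/1000]
  600 → container 5 (new)  [load 600/1000]
  300 → container 2  [load 1000/1000]
  400 → container 3  [load 1000/1000]
  800 → container 6 (new)  [load 800/1000]
  900 → container 7 (new)  [load 900/1000]
  450 → container 8 (new)  [load 450/1000]
8 containers opened.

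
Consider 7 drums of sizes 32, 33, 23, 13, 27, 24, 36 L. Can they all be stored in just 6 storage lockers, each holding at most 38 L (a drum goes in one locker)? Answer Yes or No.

A valid assignment using 6 storage lockers:
  locker 1: 36 = 36
  locker 2: 33 = 33
  locker 3: 32 = 32
  locker 4: 27 = 27
  locker 5: 24 + 13 = 37
  locker 6: 23 = 23
Every load is within 38 L, so 6 storage lockers suffice.

Yes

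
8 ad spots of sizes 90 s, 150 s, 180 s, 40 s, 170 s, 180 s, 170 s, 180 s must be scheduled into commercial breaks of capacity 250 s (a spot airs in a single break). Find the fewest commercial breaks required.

6

Total = 180 + 180 + 180 + 170 + 170 + 150 + 90 + 40 = 1160 s.
Lower bound: ⌈1160/250⌉ = 5 commercial breaks.
Also, 6 ad spots each exceed 125 s, and no two of those can share a break, so at least 6 commercial breaks are needed.
A packing using 6 commercial breaks:
  break 1: 180 + 40 = 220
  break 2: 180 = 180
  break 3: 180 = 180
  break 4: 170 = 170
  break 5: 170 = 170
  break 6: 150 + 90 = 240
This matches the lower bound, so 6 is optimal.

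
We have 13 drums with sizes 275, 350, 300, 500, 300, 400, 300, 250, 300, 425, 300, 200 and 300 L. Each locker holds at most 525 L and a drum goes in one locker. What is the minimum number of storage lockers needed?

11

Total = 500 + 425 + 400 + 350 + 300 + 300 + 300 + 300 + 300 + 300 + 275 + 250 + 200 = 4200 L.
Lower bound: ⌈4200/525⌉ = 8 storage lockers.
Also, 11 drums each exceed 525/2 L, and no two of those can share a locker, so at least 11 storage lockers are needed.
A packing using 11 storage lockers:
  locker 1: 500 = 500
  locker 2: 425 = 425
  locker 3: 400 = 400
  locker 4: 350 = 350
  locker 5: 300 + 200 = 500
  locker 6: 300 = 300
  locker 7: 300 = 300
  locker 8: 300 = 300
  locker 9: 300 = 300
  locker 10: 300 = 300
  locker 11: 275 + 250 = 525
This matches the lower bound, so 11 is optimal.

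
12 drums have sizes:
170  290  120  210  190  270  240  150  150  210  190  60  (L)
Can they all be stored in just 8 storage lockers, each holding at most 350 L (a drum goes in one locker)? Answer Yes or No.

Yes

A valid assignment using 8 storage lockers:
  locker 1: 290 + 60 = 350
  locker 2: 270 = 270
  locker 3: 240 = 240
  locker 4: 210 + 120 = 330
  locker 5: 210 = 210
  locker 6: 190 + 150 = 340
  locker 7: 190 + 150 = 340
  locker 8: 170 = 170
Every load is within 350 L, so 8 storage lockers suffice.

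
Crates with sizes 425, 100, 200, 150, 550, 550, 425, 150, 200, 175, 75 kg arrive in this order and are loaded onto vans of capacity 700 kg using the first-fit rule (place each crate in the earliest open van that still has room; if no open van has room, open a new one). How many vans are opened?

5

  425 → van 1 (new)  [load 425/700]
  100 → van 1  [load 525/700]
  200 → van 2 (new)  [load 200/700]
  150 → van 1  [load 675/700]
  550 → van 3 (new)  [load 550/700]
  550 → van 4 (new)  [load 550/700]
  425 → van 2  [load 625/700]
  150 → van 3  [load 700/700]
  200 → van 5 (new)  [load 200/700]
  175 → van 5  [load 375/700]
  75 → van 2  [load 700/700]
5 vans opened.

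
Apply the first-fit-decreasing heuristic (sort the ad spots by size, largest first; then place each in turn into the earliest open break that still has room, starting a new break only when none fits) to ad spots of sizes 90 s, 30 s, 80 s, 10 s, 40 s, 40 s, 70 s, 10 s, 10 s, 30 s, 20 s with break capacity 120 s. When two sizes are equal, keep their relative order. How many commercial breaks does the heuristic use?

4

Sorted descending: 90, 80, 70, 40, 40, 30, 30, 20, 10, 10, 10.
  90 → break 1 (new)  [load 90/120]
  80 → break 2 (new)  [load 80/120]
  70 → break 3 (new)  [load 70/120]
  40 → break 2  [load 120/120]
  40 → break 3  [load 110/120]
  30 → break 1  [load 120/120]
  30 → break 4 (new)  [load 30/120]
  20 → break 4  [load 50/120]
  10 → break 3  [load 120/120]
  10 → break 4  [load 60/120]
  10 → break 4  [load 70/120]
4 commercial breaks opened.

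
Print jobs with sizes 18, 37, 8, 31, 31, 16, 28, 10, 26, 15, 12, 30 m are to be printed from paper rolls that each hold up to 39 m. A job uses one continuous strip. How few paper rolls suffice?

8

Total = 37 + 31 + 31 + 30 + 28 + 26 + 18 + 16 + 15 + 12 + 10 + 8 = 262 m.
Lower bound: ⌈262/39⌉ = 7 paper rolls.
A packing using 8 paper rolls:
  roll 1: 37 = 37
  roll 2: 31 + 8 = 39
  roll 3: 31 = 31
  roll 4: 30 = 30
  roll 5: 28 + 10 = 38
  roll 6: 26 + 12 = 38
  roll 7: 18 + 16 = 34
  roll 8: 15 = 15
No arrangement into 7 paper rolls stays within capacity, so 8 is optimal.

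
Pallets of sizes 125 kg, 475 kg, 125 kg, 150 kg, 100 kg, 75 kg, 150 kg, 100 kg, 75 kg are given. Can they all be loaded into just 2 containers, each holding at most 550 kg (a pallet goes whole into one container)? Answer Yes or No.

No

Total = 1375 kg; ⌈1375/550⌉ = 3.
At least 3 containers are required, but only 2 are allowed.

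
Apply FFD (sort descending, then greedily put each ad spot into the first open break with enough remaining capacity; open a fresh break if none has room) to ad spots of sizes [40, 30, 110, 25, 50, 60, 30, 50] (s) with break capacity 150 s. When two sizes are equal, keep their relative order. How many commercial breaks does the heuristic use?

Sorted descending: 110, 60, 50, 50, 40, 30, 30, 25.
  110 → break 1 (new)  [load 110/150]
  60 → break 2 (new)  [load 60/150]
  50 → break 2  [load 110/150]
  50 → break 3 (new)  [load 50/150]
  40 → break 1  [load 150/150]
  30 → break 2  [load 140/150]
  30 → break 3  [load 80/150]
  25 → break 3  [load 105/150]
3 commercial breaks opened.

3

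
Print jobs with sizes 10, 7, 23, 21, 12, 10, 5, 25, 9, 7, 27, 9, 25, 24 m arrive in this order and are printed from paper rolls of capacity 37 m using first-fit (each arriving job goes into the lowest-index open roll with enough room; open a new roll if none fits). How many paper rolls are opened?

  10 → roll 1 (new)  [load 10/37]
  7 → roll 1  [load 17/37]
  23 → roll 2 (new)  [load 23/37]
  21 → roll 3 (new)  [load 21/37]
  12 → roll 1  [load 29/37]
  10 → roll 2  [load 33/37]
  5 → roll 1  [load 34/37]
  25 → roll 4 (new)  [load 25/37]
  9 → roll 3  [load 30/37]
  7 → roll 3  [load 37/37]
  27 → roll 5 (new)  [load 27/37]
  9 → roll 4  [load 34/37]
  25 → roll 6 (new)  [load 25/37]
  24 → roll 7 (new)  [load 24/37]
7 paper rolls opened.

7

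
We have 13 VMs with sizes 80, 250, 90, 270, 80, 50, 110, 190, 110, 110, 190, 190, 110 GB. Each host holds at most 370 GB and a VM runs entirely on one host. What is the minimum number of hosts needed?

6

Total = 270 + 250 + 190 + 190 + 190 + 110 + 110 + 110 + 110 + 90 + 80 + 80 + 50 = 1830 GB.
Lower bound: ⌈1830/370⌉ = 5 hosts.
A packing using 6 hosts:
  host 1: 270 + 90 = 360
  host 2: 250 + 110 = 360
  host 3: 190 + 110 + 50 = 350
  host 4: 190 + 110 = 300
  host 5: 190 + 110 = 300
  host 6: 80 + 80 = 160
No arrangement into 5 hosts stays within capacity, so 6 is optimal.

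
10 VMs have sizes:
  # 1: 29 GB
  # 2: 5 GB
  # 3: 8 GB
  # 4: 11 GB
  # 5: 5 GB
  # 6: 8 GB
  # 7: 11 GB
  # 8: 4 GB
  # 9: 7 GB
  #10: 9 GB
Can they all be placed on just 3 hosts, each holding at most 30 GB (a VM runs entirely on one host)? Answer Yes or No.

Total = 97 GB; ⌈97/30⌉ = 4.
At least 4 hosts are required, but only 3 are allowed.

No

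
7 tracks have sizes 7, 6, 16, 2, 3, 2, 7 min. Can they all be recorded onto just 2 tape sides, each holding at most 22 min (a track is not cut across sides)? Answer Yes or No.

A valid assignment using 2 tape sides:
  side 1: 16 + 6 = 22
  side 2: 7 + 7 + 3 + 2 + 2 = 21
Every load is within 22 min, so 2 tape sides suffice.

Yes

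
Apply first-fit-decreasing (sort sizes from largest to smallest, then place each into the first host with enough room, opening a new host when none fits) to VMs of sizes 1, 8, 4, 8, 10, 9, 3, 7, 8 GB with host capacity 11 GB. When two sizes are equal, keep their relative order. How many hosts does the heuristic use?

6

Sorted descending: 10, 9, 8, 8, 8, 7, 4, 3, 1.
  10 → host 1 (new)  [load 10/11]
  9 → host 2 (new)  [load 9/11]
  8 → host 3 (new)  [load 8/11]
  8 → host 4 (new)  [load 8/11]
  8 → host 5 (new)  [load 8/11]
  7 → host 6 (new)  [load 7/11]
  4 → host 6  [load 11/11]
  3 → host 3  [load 11/11]
  1 → host 1  [load 11/11]
6 hosts opened.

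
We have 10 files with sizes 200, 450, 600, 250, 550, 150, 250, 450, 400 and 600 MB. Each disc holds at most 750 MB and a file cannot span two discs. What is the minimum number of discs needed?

6

Total = 600 + 600 + 550 + 450 + 450 + 400 + 250 + 250 + 200 + 150 = 3900 MB.
Lower bound: ⌈3900/750⌉ = 6 discs.
A packing using 6 discs:
  disc 1: 600 + 150 = 750
  disc 2: 600 = 600
  disc 3: 550 + 200 = 750
  disc 4: 450 + 250 = 700
  disc 5: 450 + 250 = 700
  disc 6: 400 = 400
This matches the lower bound, so 6 is optimal.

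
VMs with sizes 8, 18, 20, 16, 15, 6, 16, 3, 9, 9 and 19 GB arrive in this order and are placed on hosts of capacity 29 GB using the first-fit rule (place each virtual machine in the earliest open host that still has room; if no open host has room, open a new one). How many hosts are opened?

6

  8 → host 1 (new)  [load 8/29]
  18 → host 1  [load 26/29]
  20 → host 2 (new)  [load 20/29]
  16 → host 3 (new)  [load 16/29]
  15 → host 4 (new)  [load 15/29]
  6 → host 2  [load 26/29]
  16 → host 5 (new)  [load 16/29]
  3 → host 1  [load 29/29]
  9 → host 3  [load 25/29]
  9 → host 4  [load 24/29]
  19 → host 6 (new)  [load 19/29]
6 hosts opened.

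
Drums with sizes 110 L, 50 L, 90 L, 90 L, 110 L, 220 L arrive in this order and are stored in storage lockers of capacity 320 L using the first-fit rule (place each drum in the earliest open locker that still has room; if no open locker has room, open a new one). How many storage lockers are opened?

  110 → locker 1 (new)  [load 110/320]
  50 → locker 1  [load 160/320]
  90 → locker 1  [load 250/320]
  90 → locker 2 (new)  [load 90/320]
  110 → locker 2  [load 200/320]
  220 → locker 3 (new)  [load 220/320]
3 storage lockers opened.

3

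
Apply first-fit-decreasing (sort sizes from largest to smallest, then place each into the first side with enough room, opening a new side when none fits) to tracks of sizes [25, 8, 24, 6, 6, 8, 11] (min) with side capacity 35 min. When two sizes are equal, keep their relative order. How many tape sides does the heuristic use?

Sorted descending: 25, 24, 11, 8, 8, 6, 6.
  25 → side 1 (new)  [load 25/35]
  24 → side 2 (new)  [load 24/35]
  11 → side 2  [load 35/35]
  8 → side 1  [load 33/35]
  8 → side 3 (new)  [load 8/35]
  6 → side 3  [load 14/35]
  6 → side 3  [load 20/35]
3 tape sides opened.

3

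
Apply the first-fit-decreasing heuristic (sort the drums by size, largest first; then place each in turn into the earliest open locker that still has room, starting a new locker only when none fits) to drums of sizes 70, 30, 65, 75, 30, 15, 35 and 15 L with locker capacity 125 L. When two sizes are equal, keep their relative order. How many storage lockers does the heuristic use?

Sorted descending: 75, 70, 65, 35, 30, 30, 15, 15.
  75 → locker 1 (new)  [load 75/125]
  70 → locker 2 (new)  [load 70/125]
  65 → locker 3 (new)  [load 65/125]
  35 → locker 1  [load 110/125]
  30 → locker 2  [load 100/125]
  30 → locker 3  [load 95/125]
  15 → locker 1  [load 125/125]
  15 → locker 2  [load 115/125]
3 storage lockers opened.

3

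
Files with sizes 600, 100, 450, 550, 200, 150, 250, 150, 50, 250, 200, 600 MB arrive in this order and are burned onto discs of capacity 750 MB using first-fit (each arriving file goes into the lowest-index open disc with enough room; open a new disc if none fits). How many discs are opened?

  600 → disc 1 (new)  [load 600/750]
  100 → disc 1  [load 700/750]
  450 → disc 2 (new)  [load 450/750]
  550 → disc 3 (new)  [load 550/750]
  200 → disc 2  [load 650/750]
  150 → disc 3  [load 700/750]
  250 → disc 4 (new)  [load 250/750]
  150 → disc 4  [load 400/750]
  50 → disc 1  [load 750/750]
  250 → disc 4  [load 650/750]
  200 → disc 5 (new)  [load 200/750]
  600 → disc 6 (new)  [load 600/750]
6 discs opened.

6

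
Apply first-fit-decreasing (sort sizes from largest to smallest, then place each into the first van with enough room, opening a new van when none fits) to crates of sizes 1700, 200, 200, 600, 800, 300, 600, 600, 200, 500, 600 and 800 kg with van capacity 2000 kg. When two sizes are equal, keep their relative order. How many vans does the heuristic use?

Sorted descending: 1700, 800, 800, 600, 600, 600, 600, 500, 300, 200, 200, 200.
  1700 → van 1 (new)  [load 1700/2000]
  800 → van 2 (new)  [load 800/2000]
  800 → van 2  [load 1600/2000]
  600 → van 3 (new)  [load 600/2000]
  600 → van 3  [load 1200/2000]
  600 → van 3  [load 1800/2000]
  600 → van 4 (new)  [load 600/2000]
  500 → van 4  [load 1100/2000]
  300 → van 1  [load 2000/2000]
  200 → van 2  [load 1800/2000]
  200 → van 2  [load 2000/2000]
  200 → van 3  [load 2000/2000]
4 vans opened.

4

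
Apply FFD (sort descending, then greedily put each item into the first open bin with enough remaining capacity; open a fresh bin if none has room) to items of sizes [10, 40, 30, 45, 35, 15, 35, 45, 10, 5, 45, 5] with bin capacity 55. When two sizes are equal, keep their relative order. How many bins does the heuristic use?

Sorted descending: 45, 45, 45, 40, 35, 35, 30, 15, 10, 10, 5, 5.
  45 → bin 1 (new)  [load 45/55]
  45 → bin 2 (new)  [load 45/55]
  45 → bin 3 (new)  [load 45/55]
  40 → bin 4 (new)  [load 40/55]
  35 → bin 5 (new)  [load 35/55]
  35 → bin 6 (new)  [load 35/55]
  30 → bin 7 (new)  [load 30/55]
  15 → bin 4  [load 55/55]
  10 → bin 1  [load 55/55]
  10 → bin 2  [load 55/55]
  5 → bin 3  [load 50/55]
  5 → bin 3  [load 55/55]
7 bins opened.

7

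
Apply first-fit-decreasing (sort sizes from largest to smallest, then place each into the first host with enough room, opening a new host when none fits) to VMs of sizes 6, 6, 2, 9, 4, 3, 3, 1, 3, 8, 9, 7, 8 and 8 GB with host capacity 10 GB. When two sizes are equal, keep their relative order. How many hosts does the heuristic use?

Sorted descending: 9, 9, 8, 8, 8, 7, 6, 6, 4, 3, 3, 3, 2, 1.
  9 → host 1 (new)  [load 9/10]
  9 → host 2 (new)  [load 9/10]
  8 → host 3 (new)  [load 8/10]
  8 → host 4 (new)  [load 8/10]
  8 → host 5 (new)  [load 8/10]
  7 → host 6 (new)  [load 7/10]
  6 → host 7 (new)  [load 6/10]
  6 → host 8 (new)  [load 6/10]
  4 → host 7  [load 10/10]
  3 → host 6  [load 10/10]
  3 → host 8  [load 9/10]
  3 → host 9 (new)  [load 3/10]
  2 → host 3  [load 10/10]
  1 → host 1  [load 10/10]
9 hosts opened.

9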